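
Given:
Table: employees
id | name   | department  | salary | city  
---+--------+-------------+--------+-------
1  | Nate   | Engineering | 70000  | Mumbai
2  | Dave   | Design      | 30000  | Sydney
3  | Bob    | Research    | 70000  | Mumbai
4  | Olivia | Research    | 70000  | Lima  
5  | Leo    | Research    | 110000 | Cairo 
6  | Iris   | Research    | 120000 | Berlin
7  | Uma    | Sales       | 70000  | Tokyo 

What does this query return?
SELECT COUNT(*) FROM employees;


COUNT(*) counts all rows

7


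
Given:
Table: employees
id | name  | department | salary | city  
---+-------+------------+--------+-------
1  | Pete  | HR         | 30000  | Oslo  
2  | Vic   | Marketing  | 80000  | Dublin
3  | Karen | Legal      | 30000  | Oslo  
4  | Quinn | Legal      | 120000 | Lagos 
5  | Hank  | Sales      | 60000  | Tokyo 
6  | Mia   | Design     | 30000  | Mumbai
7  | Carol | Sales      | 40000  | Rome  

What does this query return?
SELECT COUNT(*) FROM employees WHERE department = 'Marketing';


Counting rows where department = 'Marketing'
  Vic -> MATCH


1


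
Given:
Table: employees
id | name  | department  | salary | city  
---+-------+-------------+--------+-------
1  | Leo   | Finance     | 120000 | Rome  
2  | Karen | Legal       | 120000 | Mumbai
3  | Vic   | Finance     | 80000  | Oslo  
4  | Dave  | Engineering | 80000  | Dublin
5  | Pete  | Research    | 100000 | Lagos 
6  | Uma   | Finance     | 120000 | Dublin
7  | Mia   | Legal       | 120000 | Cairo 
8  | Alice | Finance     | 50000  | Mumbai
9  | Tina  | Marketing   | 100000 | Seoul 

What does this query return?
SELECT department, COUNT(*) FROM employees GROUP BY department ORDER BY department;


Assigning each row to its department group:
  Leo -> Finance
  Karen -> Legal
  Vic -> Finance
  Dave -> Engineering
  Pete -> Research
  Uma -> Finance
  Mia -> Legal
  Alice -> Finance
  Tina -> Marketing


5 groups:
Engineering, 1
Finance, 4
Legal, 2
Marketing, 1
Research, 1


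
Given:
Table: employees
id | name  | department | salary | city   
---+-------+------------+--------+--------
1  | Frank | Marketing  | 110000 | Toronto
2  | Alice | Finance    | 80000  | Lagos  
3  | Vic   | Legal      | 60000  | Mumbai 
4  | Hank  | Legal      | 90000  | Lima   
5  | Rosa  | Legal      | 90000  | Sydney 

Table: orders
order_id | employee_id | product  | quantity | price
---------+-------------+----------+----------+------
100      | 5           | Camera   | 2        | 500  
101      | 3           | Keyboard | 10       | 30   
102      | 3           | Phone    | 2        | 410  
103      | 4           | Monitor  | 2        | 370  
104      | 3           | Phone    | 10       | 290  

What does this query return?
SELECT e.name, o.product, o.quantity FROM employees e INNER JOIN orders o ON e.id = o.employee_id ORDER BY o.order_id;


Joining employees.id = orders.employee_id:
  employee Rosa (id=5) -> order Camera
  employee Vic (id=3) -> order Keyboard
  employee Vic (id=3) -> order Phone
  employee Hank (id=4) -> order Monitor
  employee Vic (id=3) -> order Phone


5 rows:
Rosa, Camera, 2
Vic, Keyboard, 10
Vic, Phone, 2
Hank, Monitor, 2
Vic, Phone, 10


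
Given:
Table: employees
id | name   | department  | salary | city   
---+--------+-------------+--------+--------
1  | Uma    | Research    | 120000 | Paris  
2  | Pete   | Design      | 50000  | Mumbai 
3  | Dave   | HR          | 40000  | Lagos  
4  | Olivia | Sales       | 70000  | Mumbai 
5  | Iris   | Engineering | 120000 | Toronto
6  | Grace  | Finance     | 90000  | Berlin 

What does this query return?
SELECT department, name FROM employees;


Projecting columns: department, name

6 rows:
Research, Uma
Design, Pete
HR, Dave
Sales, Olivia
Engineering, Iris
Finance, Grace


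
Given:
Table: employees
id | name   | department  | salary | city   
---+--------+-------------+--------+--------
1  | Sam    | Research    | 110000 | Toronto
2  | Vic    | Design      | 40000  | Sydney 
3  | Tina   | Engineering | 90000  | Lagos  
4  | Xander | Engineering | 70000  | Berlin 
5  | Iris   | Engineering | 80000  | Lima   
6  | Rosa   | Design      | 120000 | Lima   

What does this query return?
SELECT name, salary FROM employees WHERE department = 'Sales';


Filtering: department = 'Sales'
Matching rows: 0

Empty result set (0 rows)


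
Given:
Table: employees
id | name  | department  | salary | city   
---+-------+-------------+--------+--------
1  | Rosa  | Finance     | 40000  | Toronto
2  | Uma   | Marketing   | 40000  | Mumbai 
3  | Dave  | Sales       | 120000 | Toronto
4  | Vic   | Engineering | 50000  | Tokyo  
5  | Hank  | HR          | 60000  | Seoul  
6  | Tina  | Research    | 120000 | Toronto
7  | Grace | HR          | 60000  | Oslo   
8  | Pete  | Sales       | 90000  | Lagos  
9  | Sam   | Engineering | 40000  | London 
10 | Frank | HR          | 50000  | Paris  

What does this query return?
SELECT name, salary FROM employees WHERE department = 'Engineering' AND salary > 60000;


Filtering: department = 'Engineering' AND salary > 60000
Matching: 0 rows

Empty result set (0 rows)


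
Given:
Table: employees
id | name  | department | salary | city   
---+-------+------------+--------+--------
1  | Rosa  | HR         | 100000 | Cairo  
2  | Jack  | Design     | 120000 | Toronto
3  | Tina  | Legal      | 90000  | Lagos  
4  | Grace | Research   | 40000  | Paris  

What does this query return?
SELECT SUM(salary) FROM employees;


SUM(salary) = 100000 + 120000 + 90000 + 40000 = 350000

350000


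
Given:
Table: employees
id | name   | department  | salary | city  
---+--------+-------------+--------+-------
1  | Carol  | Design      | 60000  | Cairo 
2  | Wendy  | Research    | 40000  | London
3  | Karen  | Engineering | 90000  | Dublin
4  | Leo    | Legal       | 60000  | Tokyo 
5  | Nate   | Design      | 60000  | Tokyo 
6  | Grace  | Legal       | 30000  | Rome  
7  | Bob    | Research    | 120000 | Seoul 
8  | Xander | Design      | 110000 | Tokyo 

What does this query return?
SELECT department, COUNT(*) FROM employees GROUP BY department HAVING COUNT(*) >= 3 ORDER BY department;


Groups with count >= 3:
  Design: 3 -> PASS
  Engineering: 1 -> filtered out
  Legal: 2 -> filtered out
  Research: 2 -> filtered out


1 groups:
Design, 3


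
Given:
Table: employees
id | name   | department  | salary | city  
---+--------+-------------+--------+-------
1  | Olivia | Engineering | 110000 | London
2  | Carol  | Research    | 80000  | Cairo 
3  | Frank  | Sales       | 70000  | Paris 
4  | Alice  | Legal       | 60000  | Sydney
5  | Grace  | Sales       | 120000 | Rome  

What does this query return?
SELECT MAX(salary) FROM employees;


Salaries: 110000, 80000, 70000, 60000, 120000
MAX = 120000

120000


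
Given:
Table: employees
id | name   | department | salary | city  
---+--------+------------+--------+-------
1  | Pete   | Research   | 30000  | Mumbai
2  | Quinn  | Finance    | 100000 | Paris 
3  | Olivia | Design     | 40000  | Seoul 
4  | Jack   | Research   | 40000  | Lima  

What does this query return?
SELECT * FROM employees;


SELECT * returns all 4 rows with all columns

4 rows:
1, Pete, Research, 30000, Mumbai
2, Quinn, Finance, 100000, Paris
3, Olivia, Design, 40000, Seoul
4, Jack, Research, 40000, Lima


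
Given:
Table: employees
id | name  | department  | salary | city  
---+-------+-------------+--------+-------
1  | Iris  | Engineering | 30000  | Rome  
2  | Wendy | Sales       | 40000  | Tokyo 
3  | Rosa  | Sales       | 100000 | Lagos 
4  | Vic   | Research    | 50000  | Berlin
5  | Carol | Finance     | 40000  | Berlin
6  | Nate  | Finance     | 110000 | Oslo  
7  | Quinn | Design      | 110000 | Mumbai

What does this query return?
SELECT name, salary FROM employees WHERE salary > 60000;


Filtering: salary > 60000
Matching: 3 rows

3 rows:
Rosa, 100000
Nate, 110000
Quinn, 110000


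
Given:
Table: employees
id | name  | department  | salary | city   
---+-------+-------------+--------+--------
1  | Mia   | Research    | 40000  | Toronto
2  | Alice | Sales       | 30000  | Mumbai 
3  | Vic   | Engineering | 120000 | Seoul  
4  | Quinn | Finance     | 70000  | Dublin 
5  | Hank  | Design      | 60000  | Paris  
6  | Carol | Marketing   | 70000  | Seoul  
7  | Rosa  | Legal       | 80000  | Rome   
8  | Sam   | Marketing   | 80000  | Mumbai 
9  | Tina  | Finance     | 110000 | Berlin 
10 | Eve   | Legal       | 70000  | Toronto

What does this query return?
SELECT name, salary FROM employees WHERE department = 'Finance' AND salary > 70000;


Filtering: department = 'Finance' AND salary > 70000
Matching: 1 rows

1 rows:
Tina, 110000


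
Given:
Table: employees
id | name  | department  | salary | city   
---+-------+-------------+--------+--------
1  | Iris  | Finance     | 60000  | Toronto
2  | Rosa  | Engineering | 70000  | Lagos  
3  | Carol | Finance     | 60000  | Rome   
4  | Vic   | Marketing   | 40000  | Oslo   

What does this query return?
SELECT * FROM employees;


SELECT * returns all 4 rows with all columns

4 rows:
1, Iris, Finance, 60000, Toronto
2, Rosa, Engineering, 70000, Lagos
3, Carol, Finance, 60000, Rome
4, Vic, Marketing, 40000, Oslo


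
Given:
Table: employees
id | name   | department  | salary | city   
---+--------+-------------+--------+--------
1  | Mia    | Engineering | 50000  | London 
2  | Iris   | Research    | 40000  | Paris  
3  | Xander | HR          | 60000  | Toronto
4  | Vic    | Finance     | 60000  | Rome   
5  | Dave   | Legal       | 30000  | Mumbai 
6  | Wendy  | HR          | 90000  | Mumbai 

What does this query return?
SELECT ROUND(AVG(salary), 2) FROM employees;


SUM(salary) = 330000
COUNT = 6
ROUND(AVG, 2) = ROUND(330000 / 6, 2) = 55000.0

55000.0


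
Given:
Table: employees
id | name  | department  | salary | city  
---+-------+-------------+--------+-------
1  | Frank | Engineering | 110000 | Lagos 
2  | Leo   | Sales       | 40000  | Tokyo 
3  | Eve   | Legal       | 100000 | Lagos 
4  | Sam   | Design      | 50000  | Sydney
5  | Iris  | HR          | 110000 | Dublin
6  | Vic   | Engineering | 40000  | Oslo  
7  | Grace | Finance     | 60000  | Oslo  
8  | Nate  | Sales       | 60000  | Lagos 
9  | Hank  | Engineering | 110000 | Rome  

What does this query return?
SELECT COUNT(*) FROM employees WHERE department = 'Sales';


Counting rows where department = 'Sales'
  Leo -> MATCH
  Nate -> MATCH


2


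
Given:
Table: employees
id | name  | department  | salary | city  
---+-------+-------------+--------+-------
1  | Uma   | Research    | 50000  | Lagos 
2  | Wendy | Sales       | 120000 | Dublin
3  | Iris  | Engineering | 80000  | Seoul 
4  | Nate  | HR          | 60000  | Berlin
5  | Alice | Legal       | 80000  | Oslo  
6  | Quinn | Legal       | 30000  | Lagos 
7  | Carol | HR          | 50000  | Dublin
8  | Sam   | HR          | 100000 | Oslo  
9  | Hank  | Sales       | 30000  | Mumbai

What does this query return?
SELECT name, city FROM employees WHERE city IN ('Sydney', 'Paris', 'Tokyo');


Filtering: city IN ('Sydney', 'Paris', 'Tokyo')
Matching: 0 rows

Empty result set (0 rows)


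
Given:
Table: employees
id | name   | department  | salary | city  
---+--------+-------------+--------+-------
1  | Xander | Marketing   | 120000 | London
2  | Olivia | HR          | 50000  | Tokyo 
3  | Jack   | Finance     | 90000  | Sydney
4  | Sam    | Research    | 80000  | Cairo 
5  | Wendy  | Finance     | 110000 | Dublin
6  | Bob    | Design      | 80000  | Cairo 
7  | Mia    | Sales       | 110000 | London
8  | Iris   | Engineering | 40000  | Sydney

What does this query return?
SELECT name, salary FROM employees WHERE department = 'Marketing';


Filtering: department = 'Marketing'
Matching rows: 1

1 rows:
Xander, 120000


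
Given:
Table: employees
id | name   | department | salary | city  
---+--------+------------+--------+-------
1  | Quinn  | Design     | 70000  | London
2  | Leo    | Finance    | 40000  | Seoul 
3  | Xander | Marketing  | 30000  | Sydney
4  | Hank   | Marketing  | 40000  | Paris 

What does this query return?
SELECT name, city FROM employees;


Projecting columns: name, city

4 rows:
Quinn, London
Leo, Seoul
Xander, Sydney
Hank, Paris


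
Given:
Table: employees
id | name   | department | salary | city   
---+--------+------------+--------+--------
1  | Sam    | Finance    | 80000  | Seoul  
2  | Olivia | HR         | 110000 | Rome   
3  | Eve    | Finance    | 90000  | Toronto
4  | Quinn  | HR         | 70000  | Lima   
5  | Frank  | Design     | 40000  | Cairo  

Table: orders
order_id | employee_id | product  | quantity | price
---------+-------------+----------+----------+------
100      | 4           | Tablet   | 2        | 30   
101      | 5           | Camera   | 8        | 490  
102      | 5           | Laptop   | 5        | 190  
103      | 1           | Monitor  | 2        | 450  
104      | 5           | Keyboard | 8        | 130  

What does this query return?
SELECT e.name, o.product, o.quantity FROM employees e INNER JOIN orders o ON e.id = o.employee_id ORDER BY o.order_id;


Joining employees.id = orders.employee_id:
  employee Quinn (id=4) -> order Tablet
  employee Frank (id=5) -> order Camera
  employee Frank (id=5) -> order Laptop
  employee Sam (id=1) -> order Monitor
  employee Frank (id=5) -> order Keyboard


5 rows:
Quinn, Tablet, 2
Frank, Camera, 8
Frank, Laptop, 5
Sam, Monitor, 2
Frank, Keyboard, 8


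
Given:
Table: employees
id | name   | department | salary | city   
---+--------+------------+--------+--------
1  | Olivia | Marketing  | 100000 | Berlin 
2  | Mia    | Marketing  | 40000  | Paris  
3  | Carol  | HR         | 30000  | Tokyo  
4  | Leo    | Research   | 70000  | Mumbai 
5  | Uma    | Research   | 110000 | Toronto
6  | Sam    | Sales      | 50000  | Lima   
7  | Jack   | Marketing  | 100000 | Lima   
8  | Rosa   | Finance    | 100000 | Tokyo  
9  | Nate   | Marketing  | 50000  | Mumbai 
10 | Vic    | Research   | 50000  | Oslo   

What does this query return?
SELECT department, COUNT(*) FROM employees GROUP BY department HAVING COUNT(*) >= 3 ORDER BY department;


Groups with count >= 3:
  Marketing: 4 -> PASS
  Research: 3 -> PASS
  Finance: 1 -> filtered out
  HR: 1 -> filtered out
  Sales: 1 -> filtered out


2 groups:
Marketing, 4
Research, 3


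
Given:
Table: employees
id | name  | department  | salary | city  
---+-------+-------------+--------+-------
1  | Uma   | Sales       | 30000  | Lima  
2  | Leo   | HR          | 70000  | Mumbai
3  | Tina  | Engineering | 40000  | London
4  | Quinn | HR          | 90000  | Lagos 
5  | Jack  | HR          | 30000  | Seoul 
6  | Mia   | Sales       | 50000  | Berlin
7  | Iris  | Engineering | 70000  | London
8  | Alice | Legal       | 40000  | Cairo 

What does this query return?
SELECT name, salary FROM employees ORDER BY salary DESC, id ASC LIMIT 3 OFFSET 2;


Sort by salary DESC (id ASC tiebreak), then skip 2 and take 3
Rows 3 through 5

3 rows:
Iris, 70000
Mia, 50000
Tina, 40000


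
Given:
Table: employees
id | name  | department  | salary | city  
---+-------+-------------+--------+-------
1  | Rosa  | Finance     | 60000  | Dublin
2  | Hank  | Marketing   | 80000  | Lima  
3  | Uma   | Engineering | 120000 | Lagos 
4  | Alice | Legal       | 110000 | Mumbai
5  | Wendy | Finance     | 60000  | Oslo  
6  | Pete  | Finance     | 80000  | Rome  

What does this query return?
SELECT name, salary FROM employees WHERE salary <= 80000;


Filtering: salary <= 80000
Matching: 4 rows

4 rows:
Rosa, 60000
Hank, 80000
Wendy, 60000
Pete, 80000


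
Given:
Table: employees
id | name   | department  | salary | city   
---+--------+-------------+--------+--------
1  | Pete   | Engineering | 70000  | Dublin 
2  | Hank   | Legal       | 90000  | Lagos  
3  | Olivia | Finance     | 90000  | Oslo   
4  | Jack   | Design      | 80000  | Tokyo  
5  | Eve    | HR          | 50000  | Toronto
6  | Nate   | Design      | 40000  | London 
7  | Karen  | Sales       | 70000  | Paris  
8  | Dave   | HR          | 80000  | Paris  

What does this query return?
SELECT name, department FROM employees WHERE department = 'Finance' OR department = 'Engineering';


Filtering: department = 'Finance' OR 'Engineering'
Matching: 2 rows

2 rows:
Pete, Engineering
Olivia, Finance


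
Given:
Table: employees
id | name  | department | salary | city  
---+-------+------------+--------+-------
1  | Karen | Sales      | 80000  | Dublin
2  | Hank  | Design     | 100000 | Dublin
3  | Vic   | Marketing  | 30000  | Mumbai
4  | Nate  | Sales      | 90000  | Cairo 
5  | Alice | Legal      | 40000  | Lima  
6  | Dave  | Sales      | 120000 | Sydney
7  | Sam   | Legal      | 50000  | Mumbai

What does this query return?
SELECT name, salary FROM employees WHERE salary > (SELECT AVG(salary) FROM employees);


Subquery: AVG(salary) = 72857.14
Filtering: salary > 72857.14
  Karen (80000) -> MATCH
  Hank (100000) -> MATCH
  Nate (90000) -> MATCH
  Dave (120000) -> MATCH


4 rows:
Karen, 80000
Hank, 100000
Nate, 90000
Dave, 120000


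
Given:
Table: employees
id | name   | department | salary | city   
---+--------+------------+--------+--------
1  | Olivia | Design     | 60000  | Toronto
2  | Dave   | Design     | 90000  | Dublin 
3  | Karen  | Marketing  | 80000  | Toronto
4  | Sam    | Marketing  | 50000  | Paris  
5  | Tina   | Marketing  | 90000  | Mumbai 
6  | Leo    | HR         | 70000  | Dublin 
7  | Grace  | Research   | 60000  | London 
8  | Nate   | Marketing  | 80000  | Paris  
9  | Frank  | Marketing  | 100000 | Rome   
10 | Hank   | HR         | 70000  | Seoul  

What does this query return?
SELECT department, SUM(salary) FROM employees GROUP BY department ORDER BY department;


Summing salary within each department:
  Design: 60000 + 90000 = 150000
  HR: 70000 + 70000 = 140000
  Marketing: 80000 + 50000 + 90000 + 80000 + 100000 = 400000
  Research: 60000 = 60000


4 groups:
Design, 150000
HR, 140000
Marketing, 400000
Research, 60000


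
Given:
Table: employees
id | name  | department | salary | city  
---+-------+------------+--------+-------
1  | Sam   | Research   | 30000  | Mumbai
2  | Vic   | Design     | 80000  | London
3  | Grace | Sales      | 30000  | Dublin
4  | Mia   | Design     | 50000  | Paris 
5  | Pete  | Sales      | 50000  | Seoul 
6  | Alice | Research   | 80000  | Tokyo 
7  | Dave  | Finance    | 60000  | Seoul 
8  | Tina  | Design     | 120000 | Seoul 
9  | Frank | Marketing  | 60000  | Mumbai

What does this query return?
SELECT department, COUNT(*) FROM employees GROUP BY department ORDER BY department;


Assigning each row to its department group:
  Sam -> Research
  Vic -> Design
  Grace -> Sales
  Mia -> Design
  Pete -> Sales
  Alice -> Research
  Dave -> Finance
  Tina -> Design
  Frank -> Marketing


5 groups:
Design, 3
Finance, 1
Marketing, 1
Research, 2
Sales, 2


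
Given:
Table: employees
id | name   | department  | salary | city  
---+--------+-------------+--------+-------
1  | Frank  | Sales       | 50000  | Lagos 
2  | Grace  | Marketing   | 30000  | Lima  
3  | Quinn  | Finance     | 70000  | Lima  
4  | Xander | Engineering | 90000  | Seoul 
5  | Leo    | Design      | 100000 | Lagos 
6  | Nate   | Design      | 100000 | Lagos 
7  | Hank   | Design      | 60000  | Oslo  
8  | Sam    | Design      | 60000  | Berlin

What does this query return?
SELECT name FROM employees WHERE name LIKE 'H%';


LIKE 'H%' matches names starting with 'H'
Matching: 1

1 rows:
Hank


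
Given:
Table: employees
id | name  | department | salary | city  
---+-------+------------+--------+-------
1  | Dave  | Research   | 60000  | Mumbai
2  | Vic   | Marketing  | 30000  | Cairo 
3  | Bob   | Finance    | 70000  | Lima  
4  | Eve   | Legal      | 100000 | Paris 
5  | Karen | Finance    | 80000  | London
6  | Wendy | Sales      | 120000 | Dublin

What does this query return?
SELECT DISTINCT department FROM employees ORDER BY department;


All 'department' values (row order): Research, Marketing, Finance, Legal, Finance, Sales
Removing duplicates leaves 5 unique value(s).

5 values:
Finance
Legal
Marketing
Research
Sales


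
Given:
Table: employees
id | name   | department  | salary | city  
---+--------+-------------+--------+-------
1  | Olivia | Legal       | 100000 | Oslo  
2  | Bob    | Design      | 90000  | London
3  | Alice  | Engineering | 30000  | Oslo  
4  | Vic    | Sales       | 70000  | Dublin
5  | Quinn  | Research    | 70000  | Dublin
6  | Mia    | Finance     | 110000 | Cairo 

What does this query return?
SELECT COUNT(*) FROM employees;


COUNT(*) counts all rows

6


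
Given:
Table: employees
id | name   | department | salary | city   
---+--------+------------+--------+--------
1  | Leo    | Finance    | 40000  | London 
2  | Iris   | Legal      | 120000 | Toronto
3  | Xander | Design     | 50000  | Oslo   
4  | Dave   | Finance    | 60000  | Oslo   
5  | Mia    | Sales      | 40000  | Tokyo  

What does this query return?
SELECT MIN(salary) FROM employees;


Salaries: 40000, 120000, 50000, 60000, 40000
MIN = 40000

40000


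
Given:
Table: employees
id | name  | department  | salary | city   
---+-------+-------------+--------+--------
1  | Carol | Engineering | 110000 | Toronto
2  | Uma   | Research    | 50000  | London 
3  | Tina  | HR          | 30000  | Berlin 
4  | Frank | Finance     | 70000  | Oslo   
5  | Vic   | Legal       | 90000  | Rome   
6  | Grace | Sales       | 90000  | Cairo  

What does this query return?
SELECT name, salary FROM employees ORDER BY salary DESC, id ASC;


Sorting by salary DESC, then id ASC for ties

6 rows:
Carol, 110000
Vic, 90000
Grace, 90000
Frank, 70000
Uma, 50000
Tina, 30000


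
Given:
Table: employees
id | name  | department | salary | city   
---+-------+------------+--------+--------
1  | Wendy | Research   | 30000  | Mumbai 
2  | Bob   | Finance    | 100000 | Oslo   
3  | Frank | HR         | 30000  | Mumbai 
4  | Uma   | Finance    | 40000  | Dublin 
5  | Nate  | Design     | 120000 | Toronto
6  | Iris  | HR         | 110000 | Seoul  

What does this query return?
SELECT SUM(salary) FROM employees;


SUM(salary) = 30000 + 100000 + 30000 + 40000 + 120000 + 110000 = 430000

430000


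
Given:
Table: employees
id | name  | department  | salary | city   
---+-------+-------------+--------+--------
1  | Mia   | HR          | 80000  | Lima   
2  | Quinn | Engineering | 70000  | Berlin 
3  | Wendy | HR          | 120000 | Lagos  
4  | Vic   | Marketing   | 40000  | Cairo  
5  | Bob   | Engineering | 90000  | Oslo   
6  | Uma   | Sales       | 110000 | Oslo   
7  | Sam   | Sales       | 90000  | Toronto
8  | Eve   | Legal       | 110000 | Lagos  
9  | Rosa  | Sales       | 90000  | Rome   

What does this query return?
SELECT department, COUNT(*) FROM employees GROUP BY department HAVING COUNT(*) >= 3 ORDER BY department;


Groups with count >= 3:
  Sales: 3 -> PASS
  Engineering: 2 -> filtered out
  HR: 2 -> filtered out
  Legal: 1 -> filtered out
  Marketing: 1 -> filtered out


1 groups:
Sales, 3


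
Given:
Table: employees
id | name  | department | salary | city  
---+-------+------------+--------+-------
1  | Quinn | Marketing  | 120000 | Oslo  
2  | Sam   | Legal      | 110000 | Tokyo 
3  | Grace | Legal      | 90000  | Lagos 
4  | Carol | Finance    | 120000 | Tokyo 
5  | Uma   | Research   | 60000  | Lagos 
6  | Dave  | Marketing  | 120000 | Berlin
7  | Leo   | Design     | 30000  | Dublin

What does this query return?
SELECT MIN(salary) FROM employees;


Salaries: 120000, 110000, 90000, 120000, 60000, 120000, 30000
MIN = 30000

30000


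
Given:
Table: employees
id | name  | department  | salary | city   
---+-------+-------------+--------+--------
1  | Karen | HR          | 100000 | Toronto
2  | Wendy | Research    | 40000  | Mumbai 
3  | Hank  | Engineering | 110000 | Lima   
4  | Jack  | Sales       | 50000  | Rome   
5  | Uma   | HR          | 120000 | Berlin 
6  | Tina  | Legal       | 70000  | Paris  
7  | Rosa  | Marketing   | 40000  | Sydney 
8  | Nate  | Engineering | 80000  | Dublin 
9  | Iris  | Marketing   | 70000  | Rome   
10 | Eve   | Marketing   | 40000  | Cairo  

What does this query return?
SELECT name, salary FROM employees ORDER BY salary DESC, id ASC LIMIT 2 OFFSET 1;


Sort by salary DESC (id ASC tiebreak), then skip 1 and take 2
Rows 2 through 3

2 rows:
Hank, 110000
Karen, 100000


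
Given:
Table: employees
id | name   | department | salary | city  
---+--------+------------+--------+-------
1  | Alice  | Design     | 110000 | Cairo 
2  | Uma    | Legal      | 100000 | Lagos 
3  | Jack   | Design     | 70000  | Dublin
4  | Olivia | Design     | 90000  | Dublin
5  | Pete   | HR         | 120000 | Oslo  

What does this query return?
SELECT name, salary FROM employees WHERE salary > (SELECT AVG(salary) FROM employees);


Subquery: AVG(salary) = 98000.0
Filtering: salary > 98000.0
  Alice (110000) -> MATCH
  Uma (100000) -> MATCH
  Pete (120000) -> MATCH


3 rows:
Alice, 110000
Uma, 100000
Pete, 120000


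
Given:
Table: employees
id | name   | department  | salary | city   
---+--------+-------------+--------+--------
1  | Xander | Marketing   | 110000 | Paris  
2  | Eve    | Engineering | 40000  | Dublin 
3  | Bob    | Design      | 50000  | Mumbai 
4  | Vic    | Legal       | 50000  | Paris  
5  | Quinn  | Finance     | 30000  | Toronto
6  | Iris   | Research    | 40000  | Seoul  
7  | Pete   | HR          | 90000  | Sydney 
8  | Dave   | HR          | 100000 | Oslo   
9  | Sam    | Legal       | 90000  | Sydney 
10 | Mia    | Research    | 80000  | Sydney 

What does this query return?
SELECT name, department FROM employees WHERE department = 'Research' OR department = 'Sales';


Filtering: department = 'Research' OR 'Sales'
Matching: 2 rows

2 rows:
Iris, Research
Mia, Research


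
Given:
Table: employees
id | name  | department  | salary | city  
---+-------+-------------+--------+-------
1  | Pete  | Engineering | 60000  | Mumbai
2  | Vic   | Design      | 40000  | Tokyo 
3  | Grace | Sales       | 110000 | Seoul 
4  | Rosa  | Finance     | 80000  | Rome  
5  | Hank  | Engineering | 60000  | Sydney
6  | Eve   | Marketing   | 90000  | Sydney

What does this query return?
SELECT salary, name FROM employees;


Projecting columns: salary, name

6 rows:
60000, Pete
40000, Vic
110000, Grace
80000, Rosa
60000, Hank
90000, Eve


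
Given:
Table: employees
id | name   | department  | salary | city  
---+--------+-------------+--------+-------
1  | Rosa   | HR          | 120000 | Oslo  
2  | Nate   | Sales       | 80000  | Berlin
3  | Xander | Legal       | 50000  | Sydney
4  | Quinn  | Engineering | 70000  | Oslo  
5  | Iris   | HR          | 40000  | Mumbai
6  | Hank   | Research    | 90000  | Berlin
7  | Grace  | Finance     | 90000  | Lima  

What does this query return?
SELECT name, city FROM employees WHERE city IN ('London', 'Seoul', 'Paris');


Filtering: city IN ('London', 'Seoul', 'Paris')
Matching: 0 rows

Empty result set (0 rows)


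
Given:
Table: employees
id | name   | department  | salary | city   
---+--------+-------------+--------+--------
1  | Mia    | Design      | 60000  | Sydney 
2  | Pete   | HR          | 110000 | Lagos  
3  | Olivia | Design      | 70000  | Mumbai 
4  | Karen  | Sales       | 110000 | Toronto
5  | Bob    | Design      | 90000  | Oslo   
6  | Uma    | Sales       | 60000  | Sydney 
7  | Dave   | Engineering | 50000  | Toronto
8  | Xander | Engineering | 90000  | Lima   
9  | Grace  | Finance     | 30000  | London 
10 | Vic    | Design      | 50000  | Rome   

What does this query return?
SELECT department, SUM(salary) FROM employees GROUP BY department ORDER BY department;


Summing salary within each department:
  Design: 60000 + 70000 + 90000 + 50000 = 270000
  Engineering: 50000 + 90000 = 140000
  Finance: 30000 = 30000
  HR: 110000 = 110000
  Sales: 110000 + 60000 = 170000


5 groups:
Design, 270000
Engineering, 140000
Finance, 30000
HR, 110000
Sales, 170000


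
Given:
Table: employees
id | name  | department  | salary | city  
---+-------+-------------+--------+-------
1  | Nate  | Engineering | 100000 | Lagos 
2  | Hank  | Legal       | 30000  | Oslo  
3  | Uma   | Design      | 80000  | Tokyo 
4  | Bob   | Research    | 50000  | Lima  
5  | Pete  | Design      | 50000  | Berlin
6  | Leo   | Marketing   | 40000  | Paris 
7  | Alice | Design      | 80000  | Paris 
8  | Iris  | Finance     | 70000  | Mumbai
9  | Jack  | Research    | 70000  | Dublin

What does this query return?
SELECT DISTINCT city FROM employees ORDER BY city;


All 'city' values (row order): Lagos, Oslo, Tokyo, Lima, Berlin, Paris, Paris, Mumbai, Dublin
Removing duplicates leaves 8 unique value(s).

8 values:
Berlin
Dublin
Lagos
Lima
Mumbai
Oslo
Paris
Tokyo


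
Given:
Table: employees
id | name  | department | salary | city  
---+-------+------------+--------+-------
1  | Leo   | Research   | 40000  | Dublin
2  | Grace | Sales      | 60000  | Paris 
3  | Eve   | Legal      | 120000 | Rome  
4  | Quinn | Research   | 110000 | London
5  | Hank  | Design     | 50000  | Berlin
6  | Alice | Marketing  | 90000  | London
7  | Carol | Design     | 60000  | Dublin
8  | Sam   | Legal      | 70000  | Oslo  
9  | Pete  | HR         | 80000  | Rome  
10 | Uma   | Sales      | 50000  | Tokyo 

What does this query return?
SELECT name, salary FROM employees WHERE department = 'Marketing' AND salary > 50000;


Filtering: department = 'Marketing' AND salary > 50000
Matching: 1 rows

1 rows:
Alice, 90000


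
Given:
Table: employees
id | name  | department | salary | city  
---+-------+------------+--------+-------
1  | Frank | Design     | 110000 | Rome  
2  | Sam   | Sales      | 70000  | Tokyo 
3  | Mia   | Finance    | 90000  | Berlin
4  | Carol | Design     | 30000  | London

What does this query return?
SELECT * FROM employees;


SELECT * returns all 4 rows with all columns

4 rows:
1, Frank, Design, 110000, Rome
2, Sam, Sales, 70000, Tokyo
3, Mia, Finance, 90000, Berlin
4, Carol, Design, 30000, London


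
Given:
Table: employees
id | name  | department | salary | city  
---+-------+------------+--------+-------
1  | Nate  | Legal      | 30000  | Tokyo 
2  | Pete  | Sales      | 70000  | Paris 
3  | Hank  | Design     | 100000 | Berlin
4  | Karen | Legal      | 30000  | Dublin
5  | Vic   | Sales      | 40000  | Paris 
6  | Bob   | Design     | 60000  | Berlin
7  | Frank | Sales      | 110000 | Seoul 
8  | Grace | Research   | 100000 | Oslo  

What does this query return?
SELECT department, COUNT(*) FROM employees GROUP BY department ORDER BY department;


Assigning each row to its department group:
  Nate -> Legal
  Pete -> Sales
  Hank -> Design
  Karen -> Legal
  Vic -> Sales
  Bob -> Design
  Frank -> Sales
  Grace -> Research


4 groups:
Design, 2
Legal, 2
Research, 1
Sales, 3


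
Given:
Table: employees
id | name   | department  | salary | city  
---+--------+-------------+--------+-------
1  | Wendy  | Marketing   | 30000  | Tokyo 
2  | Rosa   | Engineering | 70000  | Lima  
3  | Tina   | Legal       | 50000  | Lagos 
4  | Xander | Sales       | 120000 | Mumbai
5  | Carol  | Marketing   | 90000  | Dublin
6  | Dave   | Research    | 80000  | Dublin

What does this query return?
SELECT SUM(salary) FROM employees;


SUM(salary) = 30000 + 70000 + 50000 + 120000 + 90000 + 80000 = 440000

440000


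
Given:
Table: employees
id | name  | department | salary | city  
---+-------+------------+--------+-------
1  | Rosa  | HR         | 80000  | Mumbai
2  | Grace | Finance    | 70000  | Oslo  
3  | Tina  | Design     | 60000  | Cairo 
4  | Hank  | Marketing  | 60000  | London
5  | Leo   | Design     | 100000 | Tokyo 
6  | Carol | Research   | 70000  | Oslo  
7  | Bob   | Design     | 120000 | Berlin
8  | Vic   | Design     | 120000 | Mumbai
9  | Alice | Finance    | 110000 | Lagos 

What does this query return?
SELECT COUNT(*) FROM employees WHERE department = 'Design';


Counting rows where department = 'Design'
  Tina -> MATCH
  Leo -> MATCH
  Bob -> MATCH
  Vic -> MATCH


4


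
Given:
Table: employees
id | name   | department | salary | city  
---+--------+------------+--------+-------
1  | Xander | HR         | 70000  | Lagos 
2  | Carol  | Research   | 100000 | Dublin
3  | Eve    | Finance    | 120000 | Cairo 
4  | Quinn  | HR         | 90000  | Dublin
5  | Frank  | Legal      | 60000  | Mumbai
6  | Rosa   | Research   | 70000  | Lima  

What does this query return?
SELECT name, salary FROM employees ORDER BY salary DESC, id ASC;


Sorting by salary DESC, then id ASC for ties

6 rows:
Eve, 120000
Carol, 100000
Quinn, 90000
Xander, 70000
Rosa, 70000
Frank, 60000


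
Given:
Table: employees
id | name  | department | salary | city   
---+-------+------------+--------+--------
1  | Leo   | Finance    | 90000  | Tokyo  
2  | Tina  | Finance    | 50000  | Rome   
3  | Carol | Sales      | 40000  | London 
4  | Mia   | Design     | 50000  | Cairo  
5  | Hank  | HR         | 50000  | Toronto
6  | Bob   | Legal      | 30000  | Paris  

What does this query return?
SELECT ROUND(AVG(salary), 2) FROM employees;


SUM(salary) = 310000
COUNT = 6
ROUND(AVG, 2) = ROUND(310000 / 6, 2) = 51666.67

51666.67


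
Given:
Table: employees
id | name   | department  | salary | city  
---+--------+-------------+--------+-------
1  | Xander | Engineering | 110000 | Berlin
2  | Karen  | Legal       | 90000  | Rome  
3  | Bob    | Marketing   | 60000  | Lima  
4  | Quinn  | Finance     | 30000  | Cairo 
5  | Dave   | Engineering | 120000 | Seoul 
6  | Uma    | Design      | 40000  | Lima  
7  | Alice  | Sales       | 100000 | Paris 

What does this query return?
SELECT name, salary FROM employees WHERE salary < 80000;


Filtering: salary < 80000
Matching: 3 rows

3 rows:
Bob, 60000
Quinn, 30000
Uma, 40000


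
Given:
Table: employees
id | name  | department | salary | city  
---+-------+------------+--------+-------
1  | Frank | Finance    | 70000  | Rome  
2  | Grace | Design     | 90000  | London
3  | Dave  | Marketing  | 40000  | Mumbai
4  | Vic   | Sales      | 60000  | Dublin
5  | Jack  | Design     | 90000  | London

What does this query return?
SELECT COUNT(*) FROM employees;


COUNT(*) counts all rows

5


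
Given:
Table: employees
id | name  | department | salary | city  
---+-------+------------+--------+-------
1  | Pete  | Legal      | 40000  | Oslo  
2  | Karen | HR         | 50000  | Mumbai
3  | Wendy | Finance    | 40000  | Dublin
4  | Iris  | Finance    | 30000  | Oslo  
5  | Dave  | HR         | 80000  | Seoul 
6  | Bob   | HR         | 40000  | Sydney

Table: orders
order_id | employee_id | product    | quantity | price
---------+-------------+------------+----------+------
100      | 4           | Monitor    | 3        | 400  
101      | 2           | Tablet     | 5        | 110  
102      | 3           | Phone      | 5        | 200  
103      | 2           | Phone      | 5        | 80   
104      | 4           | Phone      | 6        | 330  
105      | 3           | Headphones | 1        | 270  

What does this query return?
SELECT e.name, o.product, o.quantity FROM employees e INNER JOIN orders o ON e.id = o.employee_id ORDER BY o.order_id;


Joining employees.id = orders.employee_id:
  employee Iris (id=4) -> order Monitor
  employee Karen (id=2) -> order Tablet
  employee Wendy (id=3) -> order Phone
  employee Karen (id=2) -> order Phone
  employee Iris (id=4) -> order Phone
  employee Wendy (id=3) -> order Headphones


6 rows:
Iris, Monitor, 3
Karen, Tablet, 5
Wendy, Phone, 5
Karen, Phone, 5
Iris, Phone, 6
Wendy, Headphones, 1


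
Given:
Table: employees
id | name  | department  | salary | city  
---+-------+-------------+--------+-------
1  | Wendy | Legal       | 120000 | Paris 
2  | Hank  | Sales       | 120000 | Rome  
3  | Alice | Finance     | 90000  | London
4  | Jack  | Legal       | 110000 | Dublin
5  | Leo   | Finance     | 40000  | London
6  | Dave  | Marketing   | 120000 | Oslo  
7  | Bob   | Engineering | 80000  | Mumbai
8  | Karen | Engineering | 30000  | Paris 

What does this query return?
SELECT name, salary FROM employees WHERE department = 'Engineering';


Filtering: department = 'Engineering'
Matching rows: 2

2 rows:
Bob, 80000
Karen, 30000


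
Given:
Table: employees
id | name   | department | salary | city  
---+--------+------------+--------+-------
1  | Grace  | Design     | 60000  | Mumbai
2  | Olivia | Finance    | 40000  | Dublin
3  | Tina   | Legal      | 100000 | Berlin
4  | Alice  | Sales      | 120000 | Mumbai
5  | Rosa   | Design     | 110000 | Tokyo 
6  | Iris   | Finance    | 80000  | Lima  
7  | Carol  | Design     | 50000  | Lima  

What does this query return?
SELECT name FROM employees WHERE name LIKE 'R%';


LIKE 'R%' matches names starting with 'R'
Matching: 1

1 rows:
Rosa


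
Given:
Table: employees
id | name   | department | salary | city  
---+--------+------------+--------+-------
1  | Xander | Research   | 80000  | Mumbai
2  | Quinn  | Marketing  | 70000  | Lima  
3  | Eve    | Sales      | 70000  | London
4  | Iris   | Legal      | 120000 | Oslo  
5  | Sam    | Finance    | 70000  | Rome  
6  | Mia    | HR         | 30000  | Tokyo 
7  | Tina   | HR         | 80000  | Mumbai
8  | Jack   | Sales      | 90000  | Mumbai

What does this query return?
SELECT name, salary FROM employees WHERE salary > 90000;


Filtering: salary > 90000
Matching: 1 rows

1 rows:
Iris, 120000


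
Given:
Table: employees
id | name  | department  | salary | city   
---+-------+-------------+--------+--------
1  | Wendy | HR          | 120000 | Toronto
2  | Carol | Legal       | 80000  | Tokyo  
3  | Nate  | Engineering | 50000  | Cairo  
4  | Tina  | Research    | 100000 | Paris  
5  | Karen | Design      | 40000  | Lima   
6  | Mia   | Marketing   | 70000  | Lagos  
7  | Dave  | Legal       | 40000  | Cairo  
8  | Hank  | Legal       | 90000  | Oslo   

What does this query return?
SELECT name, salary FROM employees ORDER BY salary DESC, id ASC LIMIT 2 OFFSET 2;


Sort by salary DESC (id ASC tiebreak), then skip 2 and take 2
Rows 3 through 4

2 rows:
Hank, 90000
Carol, 80000


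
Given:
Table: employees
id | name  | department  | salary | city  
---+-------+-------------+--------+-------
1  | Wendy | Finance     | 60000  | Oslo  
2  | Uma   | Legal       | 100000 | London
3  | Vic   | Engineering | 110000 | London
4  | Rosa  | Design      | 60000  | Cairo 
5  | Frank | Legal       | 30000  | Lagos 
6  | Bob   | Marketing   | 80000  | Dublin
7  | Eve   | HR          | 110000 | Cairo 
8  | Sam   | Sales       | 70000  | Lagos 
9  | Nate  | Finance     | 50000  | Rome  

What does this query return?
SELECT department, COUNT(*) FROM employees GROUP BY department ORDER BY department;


Assigning each row to its department group:
  Wendy -> Finance
  Uma -> Legal
  Vic -> Engineering
  Rosa -> Design
  Frank -> Legal
  Bob -> Marketing
  Eve -> HR
  Sam -> Sales
  Nate -> Finance


7 groups:
Design, 1
Engineering, 1
Finance, 2
HR, 1
Legal, 2
Marketing, 1
Sales, 1


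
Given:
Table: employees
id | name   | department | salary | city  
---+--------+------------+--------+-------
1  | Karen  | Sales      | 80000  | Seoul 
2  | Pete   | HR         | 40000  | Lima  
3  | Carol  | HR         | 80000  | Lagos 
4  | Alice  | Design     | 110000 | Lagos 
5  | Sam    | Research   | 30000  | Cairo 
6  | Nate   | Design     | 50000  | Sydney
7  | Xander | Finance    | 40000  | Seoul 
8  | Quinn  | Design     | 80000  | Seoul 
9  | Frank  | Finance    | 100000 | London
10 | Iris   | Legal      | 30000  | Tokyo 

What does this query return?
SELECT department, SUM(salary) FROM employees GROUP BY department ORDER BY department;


Summing salary within each department:
  Design: 110000 + 50000 + 80000 = 240000
  Finance: 40000 + 100000 = 140000
  HR: 40000 + 80000 = 120000
  Legal: 30000 = 30000
  Research: 30000 = 30000
  Sales: 80000 = 80000


6 groups:
Design, 240000
Finance, 140000
HR, 120000
Legal, 30000
Research, 30000
Sales, 80000


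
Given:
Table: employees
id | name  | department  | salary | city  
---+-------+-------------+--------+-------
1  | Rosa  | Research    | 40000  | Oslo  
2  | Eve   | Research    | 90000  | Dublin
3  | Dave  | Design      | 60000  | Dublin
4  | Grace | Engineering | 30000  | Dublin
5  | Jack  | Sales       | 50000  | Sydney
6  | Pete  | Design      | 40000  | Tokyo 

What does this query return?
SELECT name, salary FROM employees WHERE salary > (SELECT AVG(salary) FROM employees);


Subquery: AVG(salary) = 51666.67
Filtering: salary > 51666.67
  Eve (90000) -> MATCH
  Dave (60000) -> MATCH


2 rows:
Eve, 90000
Dave, 60000
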